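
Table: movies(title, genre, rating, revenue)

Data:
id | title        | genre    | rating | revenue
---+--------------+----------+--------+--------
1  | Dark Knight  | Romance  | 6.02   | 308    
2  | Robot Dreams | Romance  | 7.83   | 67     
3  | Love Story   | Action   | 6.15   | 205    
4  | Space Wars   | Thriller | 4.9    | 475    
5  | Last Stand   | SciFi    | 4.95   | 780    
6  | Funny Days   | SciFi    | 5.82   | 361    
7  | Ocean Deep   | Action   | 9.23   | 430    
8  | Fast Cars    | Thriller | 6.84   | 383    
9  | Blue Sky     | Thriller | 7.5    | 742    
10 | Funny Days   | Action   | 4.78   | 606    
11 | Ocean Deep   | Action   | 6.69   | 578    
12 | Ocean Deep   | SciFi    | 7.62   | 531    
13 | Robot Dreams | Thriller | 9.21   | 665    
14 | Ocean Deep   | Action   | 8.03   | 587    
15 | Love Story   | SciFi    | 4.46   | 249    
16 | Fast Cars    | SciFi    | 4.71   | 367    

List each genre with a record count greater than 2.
SELECT genre, COUNT(*) as cnt
FROM movies
GROUP BY genre
HAVING COUNT(*) > 2

Result:
  Action: 5
  SciFi: 5
  Thriller: 4

Note: HAVING filters groups after aggregation, WHERE filters rows before.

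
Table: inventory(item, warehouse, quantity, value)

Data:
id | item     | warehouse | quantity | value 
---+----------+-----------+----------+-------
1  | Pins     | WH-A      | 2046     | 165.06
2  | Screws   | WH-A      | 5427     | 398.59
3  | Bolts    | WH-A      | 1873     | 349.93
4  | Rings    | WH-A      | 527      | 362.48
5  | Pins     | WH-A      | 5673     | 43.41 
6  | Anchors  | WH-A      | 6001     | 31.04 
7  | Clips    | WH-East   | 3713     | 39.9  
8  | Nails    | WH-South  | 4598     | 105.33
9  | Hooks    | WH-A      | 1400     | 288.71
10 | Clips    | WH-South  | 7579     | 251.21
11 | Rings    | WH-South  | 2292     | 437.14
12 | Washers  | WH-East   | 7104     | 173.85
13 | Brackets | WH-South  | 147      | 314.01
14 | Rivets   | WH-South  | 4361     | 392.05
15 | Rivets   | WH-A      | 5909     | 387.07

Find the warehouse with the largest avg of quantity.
SELECT warehouse, AVG(quantity) as val
FROM inventory
GROUP BY warehouse
ORDER BY val DESC
LIMIT 1

Result: WH-East with avg(quantity) = 5408.50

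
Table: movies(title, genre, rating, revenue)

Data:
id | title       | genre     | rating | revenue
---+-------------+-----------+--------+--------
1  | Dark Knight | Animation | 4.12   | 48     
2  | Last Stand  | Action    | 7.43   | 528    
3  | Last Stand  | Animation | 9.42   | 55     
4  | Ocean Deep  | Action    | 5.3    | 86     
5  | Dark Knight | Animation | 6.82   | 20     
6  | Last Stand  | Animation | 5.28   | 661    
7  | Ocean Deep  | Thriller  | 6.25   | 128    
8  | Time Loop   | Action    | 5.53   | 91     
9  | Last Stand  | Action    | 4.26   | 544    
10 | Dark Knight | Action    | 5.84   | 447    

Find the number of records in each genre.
SELECT genre, COUNT(*) as count
FROM movies
GROUP BY genre

Result:
  Action: 5
  Animation: 4
  Thriller: 1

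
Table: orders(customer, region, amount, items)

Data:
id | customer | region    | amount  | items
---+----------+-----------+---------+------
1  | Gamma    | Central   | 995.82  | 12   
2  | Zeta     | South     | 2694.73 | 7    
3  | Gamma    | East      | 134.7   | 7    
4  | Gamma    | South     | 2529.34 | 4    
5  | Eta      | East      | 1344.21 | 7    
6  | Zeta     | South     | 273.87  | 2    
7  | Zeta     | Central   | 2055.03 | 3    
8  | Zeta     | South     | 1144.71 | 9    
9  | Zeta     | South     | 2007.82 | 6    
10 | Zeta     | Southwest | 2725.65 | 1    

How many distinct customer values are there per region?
SELECT region, COUNT(DISTINCT customer)
FROM orders
GROUP BY region

Result:
  Central: 2 distinct
  East: 2 distinct
  South: 2 distinct
  Southwest: 1 distinct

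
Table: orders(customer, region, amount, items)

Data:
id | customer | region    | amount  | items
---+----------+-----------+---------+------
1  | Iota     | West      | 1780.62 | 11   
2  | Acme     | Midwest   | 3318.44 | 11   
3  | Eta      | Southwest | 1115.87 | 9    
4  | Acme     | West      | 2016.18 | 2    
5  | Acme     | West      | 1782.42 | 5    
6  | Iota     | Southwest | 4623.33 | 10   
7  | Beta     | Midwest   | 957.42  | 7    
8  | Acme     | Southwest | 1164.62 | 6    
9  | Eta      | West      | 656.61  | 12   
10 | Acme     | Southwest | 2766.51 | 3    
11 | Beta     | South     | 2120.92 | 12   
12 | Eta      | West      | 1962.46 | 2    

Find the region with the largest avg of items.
SELECT region, AVG(items) as val
FROM orders
GROUP BY region
ORDER BY val DESC
LIMIT 1

Result: South with avg(items) = 12.00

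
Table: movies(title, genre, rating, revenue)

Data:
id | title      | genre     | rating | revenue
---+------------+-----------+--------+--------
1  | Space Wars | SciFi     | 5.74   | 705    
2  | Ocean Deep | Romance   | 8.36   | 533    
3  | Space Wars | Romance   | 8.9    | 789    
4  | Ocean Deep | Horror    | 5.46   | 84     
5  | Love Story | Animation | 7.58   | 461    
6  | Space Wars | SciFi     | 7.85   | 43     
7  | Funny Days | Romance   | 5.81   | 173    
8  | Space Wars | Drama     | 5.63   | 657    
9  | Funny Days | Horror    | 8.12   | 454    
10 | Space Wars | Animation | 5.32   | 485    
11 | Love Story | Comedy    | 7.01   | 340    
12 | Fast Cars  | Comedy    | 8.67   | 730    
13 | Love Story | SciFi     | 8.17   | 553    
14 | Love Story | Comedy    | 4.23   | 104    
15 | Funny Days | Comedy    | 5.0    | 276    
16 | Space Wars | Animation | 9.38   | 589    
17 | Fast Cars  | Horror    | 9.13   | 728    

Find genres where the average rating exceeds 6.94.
SELECT genre, AVG(rating)
FROM movies
GROUP BY genre
HAVING AVG(rating) > 6.94

Result:
  Animation: avg=7.43
  Horror: avg=7.57
  Romance: avg=7.69
  SciFi: avg=7.25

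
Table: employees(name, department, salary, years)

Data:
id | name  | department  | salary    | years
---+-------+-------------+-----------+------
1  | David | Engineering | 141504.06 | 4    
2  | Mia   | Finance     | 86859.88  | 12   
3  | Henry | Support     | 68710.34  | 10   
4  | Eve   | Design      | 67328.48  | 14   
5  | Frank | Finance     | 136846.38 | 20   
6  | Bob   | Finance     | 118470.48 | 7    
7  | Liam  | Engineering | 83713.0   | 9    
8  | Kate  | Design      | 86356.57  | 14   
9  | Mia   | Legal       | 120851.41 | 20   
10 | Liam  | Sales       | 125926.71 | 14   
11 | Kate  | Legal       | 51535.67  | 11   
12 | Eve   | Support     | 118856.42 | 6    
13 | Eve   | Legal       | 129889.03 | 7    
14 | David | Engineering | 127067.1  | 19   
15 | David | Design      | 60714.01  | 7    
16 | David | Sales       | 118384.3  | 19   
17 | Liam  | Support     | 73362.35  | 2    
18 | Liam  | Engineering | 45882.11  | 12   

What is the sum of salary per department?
SELECT department, SUM(salary) as result
FROM employees
GROUP BY department

Result:
  Design: 214399.06
  Engineering: 398166.27
  Finance: 342176.74
  Legal: 302276.11
  Sales: 244311.01
  Support: 260929.11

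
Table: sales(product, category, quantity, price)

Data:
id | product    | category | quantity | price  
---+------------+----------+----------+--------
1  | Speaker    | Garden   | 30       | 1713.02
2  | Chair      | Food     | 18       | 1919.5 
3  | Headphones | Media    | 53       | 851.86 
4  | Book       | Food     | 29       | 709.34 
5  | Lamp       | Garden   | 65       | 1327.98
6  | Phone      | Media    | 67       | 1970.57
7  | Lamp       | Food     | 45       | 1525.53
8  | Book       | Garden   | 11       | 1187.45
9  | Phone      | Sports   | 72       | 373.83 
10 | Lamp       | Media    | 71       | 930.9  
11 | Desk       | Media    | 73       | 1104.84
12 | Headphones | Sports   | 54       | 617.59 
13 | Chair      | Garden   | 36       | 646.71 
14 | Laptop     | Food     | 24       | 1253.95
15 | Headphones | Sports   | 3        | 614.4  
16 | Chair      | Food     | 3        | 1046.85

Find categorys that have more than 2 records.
SELECT category, COUNT(*) as cnt
FROM sales
GROUP BY category
HAVING COUNT(*) > 2

Result:
  Food: 5
  Garden: 4
  Media: 4
  Sports: 3

Note: HAVING filters groups after aggregation, WHERE filters rows before.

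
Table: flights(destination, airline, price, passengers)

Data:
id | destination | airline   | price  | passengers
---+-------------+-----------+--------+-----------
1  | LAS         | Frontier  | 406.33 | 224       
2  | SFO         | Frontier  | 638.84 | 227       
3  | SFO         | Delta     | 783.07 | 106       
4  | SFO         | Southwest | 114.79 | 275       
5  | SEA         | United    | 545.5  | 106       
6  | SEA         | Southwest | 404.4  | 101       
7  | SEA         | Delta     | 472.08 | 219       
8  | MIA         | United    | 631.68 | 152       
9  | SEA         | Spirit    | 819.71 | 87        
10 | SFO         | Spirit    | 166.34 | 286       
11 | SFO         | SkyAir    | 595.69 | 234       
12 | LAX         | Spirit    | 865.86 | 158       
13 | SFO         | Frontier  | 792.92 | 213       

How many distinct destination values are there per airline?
SELECT airline, COUNT(DISTINCT destination)
FROM flights
GROUP BY airline

Result:
  Delta: 2 distinct
  Frontier: 2 distinct
  SkyAir: 1 distinct
  Southwest: 2 distinct
  Spirit: 3 distinct
  United: 2 distinct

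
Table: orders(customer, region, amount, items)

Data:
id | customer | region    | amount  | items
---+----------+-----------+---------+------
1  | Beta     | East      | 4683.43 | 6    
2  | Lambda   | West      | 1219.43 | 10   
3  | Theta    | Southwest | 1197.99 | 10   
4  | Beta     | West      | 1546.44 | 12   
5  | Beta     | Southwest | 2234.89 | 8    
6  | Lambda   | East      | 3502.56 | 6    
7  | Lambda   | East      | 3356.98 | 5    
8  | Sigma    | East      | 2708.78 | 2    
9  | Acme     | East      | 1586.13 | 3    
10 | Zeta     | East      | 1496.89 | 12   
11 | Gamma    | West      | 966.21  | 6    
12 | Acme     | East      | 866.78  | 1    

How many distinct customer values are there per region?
SELECT region, COUNT(DISTINCT customer)
FROM orders
GROUP BY region

Result:
  East: 5 distinct
  Southwest: 2 distinct
  West: 3 distinct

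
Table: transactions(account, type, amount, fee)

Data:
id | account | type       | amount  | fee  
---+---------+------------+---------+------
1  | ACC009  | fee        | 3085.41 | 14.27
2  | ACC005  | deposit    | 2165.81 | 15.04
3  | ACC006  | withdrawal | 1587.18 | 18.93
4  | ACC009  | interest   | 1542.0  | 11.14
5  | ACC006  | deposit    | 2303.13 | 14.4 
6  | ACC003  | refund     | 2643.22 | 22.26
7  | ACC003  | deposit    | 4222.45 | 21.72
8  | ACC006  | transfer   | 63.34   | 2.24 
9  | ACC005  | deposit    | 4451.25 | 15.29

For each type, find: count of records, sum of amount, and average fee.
SELECT type,
       COUNT(*) as cnt,
       SUM(amount) as total_amount,
       AVG(fee) as avg_fee
FROM transactions
GROUP BY type

Result:
  deposit: 4 records, 13142.64 total amount, 16.61 avg fee
  fee: 1 records, 3085.41 total amount, 14.27 avg fee
  interest: 1 records, 1542.00 total amount, 11.14 avg fee
  refund: 1 records, 2643.22 total amount, 22.26 avg fee
  transfer: 1 records, 63.34 total amount, 2.24 avg fee
  withdrawal: 1 records, 1587.18 total amount, 18.93 avg fee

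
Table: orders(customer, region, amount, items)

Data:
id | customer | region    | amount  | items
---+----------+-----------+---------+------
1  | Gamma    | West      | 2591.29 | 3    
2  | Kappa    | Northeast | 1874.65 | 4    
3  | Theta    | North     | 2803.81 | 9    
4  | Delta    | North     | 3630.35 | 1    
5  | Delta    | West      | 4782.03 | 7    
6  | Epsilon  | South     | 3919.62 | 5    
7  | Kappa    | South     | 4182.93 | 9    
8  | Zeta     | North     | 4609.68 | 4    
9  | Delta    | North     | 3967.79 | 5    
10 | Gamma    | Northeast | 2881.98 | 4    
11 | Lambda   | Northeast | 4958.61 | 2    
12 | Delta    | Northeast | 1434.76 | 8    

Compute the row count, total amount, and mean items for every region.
SELECT region,
       COUNT(*) as cnt,
       SUM(amount) as total_amount,
       AVG(items) as avg_items
FROM orders
GROUP BY region

Result:
  North: 4 records, 15011.63 total amount, 4.75 avg items
  Northeast: 4 records, 11150.00 total amount, 4.50 avg items
  South: 2 records, 8102.55 total amount, 7.00 avg items
  West: 2 records, 7373.32 total amount, 5.00 avg items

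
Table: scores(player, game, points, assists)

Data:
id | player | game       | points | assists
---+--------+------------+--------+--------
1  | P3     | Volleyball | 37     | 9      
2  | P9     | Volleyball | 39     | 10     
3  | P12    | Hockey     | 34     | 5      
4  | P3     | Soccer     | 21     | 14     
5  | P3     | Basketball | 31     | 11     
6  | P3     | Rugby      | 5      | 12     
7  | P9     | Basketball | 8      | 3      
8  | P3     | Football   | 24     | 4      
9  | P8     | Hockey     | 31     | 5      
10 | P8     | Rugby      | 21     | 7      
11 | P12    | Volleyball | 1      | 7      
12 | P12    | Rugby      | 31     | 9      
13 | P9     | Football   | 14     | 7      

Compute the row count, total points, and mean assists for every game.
SELECT game,
       COUNT(*) as cnt,
       SUM(points) as total_points,
       AVG(assists) as avg_assists
FROM scores
GROUP BY game

Result:
  Basketball: 2 records, 39 total points, 7.00 avg assists
  Football: 2 records, 38 total points, 5.50 avg assists
  Hockey: 2 records, 65 total points, 5.00 avg assists
  Rugby: 3 records, 57 total points, 9.33 avg assists
  Soccer: 1 records, 21 total points, 14.00 avg assists
  Volleyball: 3 records, 77 total points, 8.67 avg assists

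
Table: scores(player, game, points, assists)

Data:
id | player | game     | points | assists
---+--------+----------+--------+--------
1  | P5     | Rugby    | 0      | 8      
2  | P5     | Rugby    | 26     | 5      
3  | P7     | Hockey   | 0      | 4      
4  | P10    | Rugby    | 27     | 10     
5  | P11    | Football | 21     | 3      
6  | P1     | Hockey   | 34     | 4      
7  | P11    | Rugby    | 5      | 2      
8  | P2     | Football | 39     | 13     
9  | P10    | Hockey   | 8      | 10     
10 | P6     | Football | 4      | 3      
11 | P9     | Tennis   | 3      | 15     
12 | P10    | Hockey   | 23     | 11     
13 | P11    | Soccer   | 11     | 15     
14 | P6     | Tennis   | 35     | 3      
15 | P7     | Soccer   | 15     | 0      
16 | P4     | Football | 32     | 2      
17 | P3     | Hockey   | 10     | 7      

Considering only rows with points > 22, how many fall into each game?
SELECT game, COUNT(*)
FROM scores
WHERE points > 22
GROUP BY game

Note: WHERE filters rows before grouping.

Result:
  Football: 2
  Hockey: 2
  Rugby: 2
  Tennis: 1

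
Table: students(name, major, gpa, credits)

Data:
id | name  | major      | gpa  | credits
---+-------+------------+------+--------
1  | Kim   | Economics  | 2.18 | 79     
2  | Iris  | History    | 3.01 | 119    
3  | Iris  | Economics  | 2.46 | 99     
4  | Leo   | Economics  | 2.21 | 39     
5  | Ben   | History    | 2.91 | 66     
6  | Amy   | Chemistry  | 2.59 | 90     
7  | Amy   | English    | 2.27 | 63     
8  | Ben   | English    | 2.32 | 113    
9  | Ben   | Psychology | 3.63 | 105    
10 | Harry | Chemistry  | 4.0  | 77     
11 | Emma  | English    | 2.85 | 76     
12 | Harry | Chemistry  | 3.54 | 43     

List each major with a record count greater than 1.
SELECT major, COUNT(*) as cnt
FROM students
GROUP BY major
HAVING COUNT(*) > 1

Result:
  Chemistry: 3
  Economics: 3
  English: 3
  History: 2

Note: HAVING filters groups after aggregation, WHERE filters rows before.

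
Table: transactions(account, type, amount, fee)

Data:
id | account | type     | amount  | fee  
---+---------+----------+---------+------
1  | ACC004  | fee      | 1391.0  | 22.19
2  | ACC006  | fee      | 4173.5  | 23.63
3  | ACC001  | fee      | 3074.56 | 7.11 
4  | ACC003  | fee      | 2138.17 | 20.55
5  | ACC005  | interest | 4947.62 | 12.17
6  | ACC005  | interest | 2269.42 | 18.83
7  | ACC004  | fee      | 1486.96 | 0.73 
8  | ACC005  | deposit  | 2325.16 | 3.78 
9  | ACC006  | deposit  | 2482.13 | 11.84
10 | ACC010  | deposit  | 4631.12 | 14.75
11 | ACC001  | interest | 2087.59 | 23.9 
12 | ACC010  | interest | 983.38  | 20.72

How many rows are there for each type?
SELECT type, COUNT(*) as count
FROM transactions
GROUP BY type

Result:
  deposit: 3
  fee: 5
  interest: 4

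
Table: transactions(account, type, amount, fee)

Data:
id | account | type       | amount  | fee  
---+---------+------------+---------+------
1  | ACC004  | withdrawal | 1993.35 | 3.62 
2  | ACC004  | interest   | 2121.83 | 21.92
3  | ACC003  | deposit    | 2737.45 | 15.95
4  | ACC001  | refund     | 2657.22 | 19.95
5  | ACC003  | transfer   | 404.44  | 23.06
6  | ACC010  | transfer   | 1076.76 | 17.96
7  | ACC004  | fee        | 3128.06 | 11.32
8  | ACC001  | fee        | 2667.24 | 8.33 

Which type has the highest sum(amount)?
SELECT type, SUM(amount) as val
FROM transactions
GROUP BY type
ORDER BY val DESC
LIMIT 1

Result: fee with sum(amount) = 5795.30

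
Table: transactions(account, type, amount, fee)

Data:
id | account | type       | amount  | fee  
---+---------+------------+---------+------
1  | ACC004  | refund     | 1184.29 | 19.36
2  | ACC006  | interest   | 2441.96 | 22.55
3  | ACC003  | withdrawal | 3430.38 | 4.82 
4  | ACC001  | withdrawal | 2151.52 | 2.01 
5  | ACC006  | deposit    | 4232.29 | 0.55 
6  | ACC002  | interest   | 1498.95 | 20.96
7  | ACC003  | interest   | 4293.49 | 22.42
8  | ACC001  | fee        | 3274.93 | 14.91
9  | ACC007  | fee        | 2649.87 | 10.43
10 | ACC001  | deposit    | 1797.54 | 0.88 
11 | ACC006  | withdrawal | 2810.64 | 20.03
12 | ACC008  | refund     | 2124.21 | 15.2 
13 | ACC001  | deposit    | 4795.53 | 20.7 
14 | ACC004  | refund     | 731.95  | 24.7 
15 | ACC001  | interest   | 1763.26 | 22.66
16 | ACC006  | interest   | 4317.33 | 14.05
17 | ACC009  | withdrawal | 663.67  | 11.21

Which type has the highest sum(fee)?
SELECT type, SUM(fee) as val
FROM transactions
GROUP BY type
ORDER BY val DESC
LIMIT 1

Result: interest with sum(fee) = 102.64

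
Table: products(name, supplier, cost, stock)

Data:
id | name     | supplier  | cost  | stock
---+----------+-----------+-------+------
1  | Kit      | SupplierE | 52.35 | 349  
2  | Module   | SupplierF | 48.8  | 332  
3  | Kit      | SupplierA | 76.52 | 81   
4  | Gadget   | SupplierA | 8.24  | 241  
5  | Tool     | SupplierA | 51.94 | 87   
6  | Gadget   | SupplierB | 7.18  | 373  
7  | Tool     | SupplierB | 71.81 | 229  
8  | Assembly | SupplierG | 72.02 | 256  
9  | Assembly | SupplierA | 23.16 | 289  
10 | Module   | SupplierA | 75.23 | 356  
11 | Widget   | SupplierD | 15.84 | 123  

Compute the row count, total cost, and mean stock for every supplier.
SELECT supplier,
       COUNT(*) as cnt,
       SUM(cost) as total_cost,
       AVG(stock) as avg_stock
FROM products
GROUP BY supplier

Result:
  SupplierA: 5 records, 235.09 total cost, 210.80 avg stock
  SupplierB: 2 records, 78.99 total cost, 301.00 avg stock
  SupplierD: 1 records, 15.84 total cost, 123.00 avg stock
  SupplierE: 1 records, 52.35 total cost, 349.00 avg stock
  SupplierF: 1 records, 48.80 total cost, 332.00 avg stock
  SupplierG: 1 records, 72.02 total cost, 256.00 avg stock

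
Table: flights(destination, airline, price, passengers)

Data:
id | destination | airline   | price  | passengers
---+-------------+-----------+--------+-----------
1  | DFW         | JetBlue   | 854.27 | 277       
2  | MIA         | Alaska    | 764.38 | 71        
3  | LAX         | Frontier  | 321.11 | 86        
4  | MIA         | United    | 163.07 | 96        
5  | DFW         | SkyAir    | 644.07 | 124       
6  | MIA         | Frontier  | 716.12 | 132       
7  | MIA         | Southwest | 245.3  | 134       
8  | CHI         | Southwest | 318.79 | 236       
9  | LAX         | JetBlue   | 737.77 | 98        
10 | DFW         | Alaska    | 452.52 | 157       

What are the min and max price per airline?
SELECT airline, MIN(price), MAX(price)
FROM flights
GROUP BY airline

Result:
  Alaska: min=452.52, max=764.38
  Frontier: min=321.11, max=716.12
  JetBlue: min=737.77, max=854.27
  SkyAir: min=644.07, max=644.07
  Southwest: min=245.30, max=318.79
  United: min=163.07, max=163.07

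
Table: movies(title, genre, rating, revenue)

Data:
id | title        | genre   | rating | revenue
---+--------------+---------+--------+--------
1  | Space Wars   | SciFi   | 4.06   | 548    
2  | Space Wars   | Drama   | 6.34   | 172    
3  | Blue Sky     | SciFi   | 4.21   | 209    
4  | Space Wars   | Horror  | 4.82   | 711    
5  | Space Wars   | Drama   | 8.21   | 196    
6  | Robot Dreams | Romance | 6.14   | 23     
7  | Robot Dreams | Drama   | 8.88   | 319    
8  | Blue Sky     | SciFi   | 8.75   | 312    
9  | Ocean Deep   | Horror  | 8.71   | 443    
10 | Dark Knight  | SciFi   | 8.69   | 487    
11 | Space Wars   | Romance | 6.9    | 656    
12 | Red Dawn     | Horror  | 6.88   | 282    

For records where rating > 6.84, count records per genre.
SELECT genre, COUNT(*)
FROM movies
WHERE rating > 6.84
GROUP BY genre

Note: WHERE filters rows before grouping.

Result:
  Drama: 2
  Horror: 2
  Romance: 1
  SciFi: 2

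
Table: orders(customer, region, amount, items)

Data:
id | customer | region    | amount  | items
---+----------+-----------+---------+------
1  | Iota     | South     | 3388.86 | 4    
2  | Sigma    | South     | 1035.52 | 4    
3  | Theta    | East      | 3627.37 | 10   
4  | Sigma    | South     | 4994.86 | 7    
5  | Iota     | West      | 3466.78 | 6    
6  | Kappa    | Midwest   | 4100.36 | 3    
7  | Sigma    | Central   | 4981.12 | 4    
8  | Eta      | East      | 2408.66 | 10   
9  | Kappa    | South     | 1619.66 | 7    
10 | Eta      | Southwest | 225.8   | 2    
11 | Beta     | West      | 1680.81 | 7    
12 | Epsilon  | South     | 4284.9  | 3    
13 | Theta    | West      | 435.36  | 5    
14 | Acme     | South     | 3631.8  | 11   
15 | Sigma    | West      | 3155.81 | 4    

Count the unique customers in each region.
SELECT region, COUNT(DISTINCT customer)
FROM orders
GROUP BY region

Result:
  Central: 1 distinct
  East: 2 distinct
  Midwest: 1 distinct
  South: 5 distinct
  Southwest: 1 distinct
  West: 4 distinct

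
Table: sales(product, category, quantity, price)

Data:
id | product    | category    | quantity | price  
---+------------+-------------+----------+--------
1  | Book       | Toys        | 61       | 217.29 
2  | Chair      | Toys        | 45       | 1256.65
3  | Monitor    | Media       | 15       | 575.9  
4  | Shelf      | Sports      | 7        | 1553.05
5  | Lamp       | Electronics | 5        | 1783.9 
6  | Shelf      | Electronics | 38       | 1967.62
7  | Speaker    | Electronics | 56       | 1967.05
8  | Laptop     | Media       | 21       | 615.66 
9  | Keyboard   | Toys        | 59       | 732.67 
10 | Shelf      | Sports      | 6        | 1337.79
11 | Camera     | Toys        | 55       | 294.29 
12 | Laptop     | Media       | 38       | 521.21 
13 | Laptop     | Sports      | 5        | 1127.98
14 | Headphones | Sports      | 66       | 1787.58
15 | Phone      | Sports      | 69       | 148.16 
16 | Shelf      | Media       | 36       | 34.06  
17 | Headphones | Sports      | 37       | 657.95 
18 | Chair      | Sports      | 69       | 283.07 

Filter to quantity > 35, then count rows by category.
SELECT category, COUNT(*)
FROM sales
WHERE quantity > 35
GROUP BY category

Note: WHERE filters rows before grouping.

Result:
  Electronics: 2
  Media: 2
  Sports: 4
  Toys: 4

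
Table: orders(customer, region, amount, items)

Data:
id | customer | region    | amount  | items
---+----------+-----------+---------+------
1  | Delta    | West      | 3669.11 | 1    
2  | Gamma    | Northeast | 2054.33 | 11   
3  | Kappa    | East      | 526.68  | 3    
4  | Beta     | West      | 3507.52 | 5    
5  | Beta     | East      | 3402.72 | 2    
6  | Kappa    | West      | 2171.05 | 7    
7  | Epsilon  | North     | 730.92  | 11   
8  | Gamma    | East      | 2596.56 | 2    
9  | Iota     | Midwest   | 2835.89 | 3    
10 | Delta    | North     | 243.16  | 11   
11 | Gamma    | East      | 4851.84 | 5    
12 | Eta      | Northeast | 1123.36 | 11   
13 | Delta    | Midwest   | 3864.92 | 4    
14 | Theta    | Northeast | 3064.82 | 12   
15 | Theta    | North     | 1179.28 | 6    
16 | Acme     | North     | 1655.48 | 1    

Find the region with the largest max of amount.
SELECT region, MAX(amount) as val
FROM orders
GROUP BY region
ORDER BY val DESC
LIMIT 1

Result: East with max(amount) = 4851.84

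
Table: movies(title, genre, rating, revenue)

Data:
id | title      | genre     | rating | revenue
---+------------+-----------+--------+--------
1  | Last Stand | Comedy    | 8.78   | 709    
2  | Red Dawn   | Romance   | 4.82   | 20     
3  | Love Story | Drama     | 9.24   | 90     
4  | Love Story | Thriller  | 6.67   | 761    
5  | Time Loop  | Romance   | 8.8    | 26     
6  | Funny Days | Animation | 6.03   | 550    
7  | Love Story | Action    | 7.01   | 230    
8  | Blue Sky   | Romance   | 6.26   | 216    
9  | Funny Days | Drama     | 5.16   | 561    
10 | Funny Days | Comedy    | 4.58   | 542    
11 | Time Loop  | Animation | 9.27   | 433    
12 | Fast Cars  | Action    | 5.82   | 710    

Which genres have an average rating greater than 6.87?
SELECT genre, AVG(rating)
FROM movies
GROUP BY genre
HAVING AVG(rating) > 6.87

Result:
  Animation: avg=7.65
  Drama: avg=7.20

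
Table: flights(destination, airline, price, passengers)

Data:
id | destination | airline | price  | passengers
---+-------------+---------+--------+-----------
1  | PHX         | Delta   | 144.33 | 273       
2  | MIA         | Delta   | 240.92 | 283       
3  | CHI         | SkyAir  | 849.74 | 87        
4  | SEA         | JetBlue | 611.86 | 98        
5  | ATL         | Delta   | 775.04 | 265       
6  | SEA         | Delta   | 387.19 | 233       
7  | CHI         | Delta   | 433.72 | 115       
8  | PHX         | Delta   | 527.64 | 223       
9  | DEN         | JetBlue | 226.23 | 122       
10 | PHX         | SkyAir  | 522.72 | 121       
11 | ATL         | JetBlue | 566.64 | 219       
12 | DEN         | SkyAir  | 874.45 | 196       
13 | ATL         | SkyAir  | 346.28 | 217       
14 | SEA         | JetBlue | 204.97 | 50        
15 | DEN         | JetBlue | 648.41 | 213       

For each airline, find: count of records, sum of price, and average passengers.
SELECT airline,
       COUNT(*) as cnt,
       SUM(price) as total_price,
       AVG(passengers) as avg_passengers
FROM flights
GROUP BY airline

Result:
  Delta: 6 records, 2508.84 total price, 232.00 avg passengers
  JetBlue: 5 records, 2258.11 total price, 140.40 avg passengers
  SkyAir: 4 records, 2593.19 total price, 155.25 avg passengers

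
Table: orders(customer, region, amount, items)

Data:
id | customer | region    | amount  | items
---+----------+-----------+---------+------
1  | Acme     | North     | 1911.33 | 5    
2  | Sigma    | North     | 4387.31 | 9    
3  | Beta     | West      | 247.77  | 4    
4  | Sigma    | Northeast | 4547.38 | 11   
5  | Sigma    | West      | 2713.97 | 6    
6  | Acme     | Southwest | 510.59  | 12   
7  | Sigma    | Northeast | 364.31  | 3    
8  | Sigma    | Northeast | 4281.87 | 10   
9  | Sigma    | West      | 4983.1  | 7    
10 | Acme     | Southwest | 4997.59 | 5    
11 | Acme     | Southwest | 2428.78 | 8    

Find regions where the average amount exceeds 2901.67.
SELECT region, AVG(amount)
FROM orders
GROUP BY region
HAVING AVG(amount) > 2901.67

Result:
  North: avg=3149.32
  Northeast: avg=3064.52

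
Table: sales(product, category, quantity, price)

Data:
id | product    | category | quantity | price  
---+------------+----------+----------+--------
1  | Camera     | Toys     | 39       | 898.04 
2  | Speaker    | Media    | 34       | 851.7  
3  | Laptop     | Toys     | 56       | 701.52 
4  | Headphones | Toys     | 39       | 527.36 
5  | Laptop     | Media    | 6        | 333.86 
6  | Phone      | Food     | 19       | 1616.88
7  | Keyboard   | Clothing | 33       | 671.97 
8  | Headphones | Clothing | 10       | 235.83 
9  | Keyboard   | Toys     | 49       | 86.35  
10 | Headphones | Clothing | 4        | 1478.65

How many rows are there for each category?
SELECT category, COUNT(*) as count
FROM sales
GROUP BY category

Result:
  Clothing: 3
  Food: 1
  Media: 2
  Toys: 4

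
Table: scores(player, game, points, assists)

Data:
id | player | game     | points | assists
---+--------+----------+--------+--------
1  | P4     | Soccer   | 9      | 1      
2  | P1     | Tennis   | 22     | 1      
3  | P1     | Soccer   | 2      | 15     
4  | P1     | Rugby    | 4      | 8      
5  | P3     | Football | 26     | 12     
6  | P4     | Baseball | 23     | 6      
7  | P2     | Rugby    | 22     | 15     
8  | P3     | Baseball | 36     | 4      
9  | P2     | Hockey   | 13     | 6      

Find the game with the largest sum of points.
SELECT game, SUM(points) as val
FROM scores
GROUP BY game
ORDER BY val DESC
LIMIT 1

Result: Baseball with sum(points) = 59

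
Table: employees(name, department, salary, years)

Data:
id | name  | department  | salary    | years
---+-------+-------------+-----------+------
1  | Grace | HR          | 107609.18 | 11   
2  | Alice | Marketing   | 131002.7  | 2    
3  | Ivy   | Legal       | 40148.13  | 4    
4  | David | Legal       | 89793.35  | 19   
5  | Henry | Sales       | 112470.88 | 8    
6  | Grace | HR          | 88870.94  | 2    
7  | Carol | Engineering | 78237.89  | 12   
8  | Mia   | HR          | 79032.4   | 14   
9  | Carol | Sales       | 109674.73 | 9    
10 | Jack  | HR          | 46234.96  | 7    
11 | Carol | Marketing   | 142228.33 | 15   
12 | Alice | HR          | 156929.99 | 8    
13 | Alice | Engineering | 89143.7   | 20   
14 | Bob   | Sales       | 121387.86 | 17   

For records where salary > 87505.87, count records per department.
SELECT department, COUNT(*)
FROM employees
WHERE salary > 87505.87
GROUP BY department

Note: WHERE filters rows before grouping.

Result:
  Engineering: 1
  HR: 3
  Legal: 1
  Marketing: 2
  Sales: 3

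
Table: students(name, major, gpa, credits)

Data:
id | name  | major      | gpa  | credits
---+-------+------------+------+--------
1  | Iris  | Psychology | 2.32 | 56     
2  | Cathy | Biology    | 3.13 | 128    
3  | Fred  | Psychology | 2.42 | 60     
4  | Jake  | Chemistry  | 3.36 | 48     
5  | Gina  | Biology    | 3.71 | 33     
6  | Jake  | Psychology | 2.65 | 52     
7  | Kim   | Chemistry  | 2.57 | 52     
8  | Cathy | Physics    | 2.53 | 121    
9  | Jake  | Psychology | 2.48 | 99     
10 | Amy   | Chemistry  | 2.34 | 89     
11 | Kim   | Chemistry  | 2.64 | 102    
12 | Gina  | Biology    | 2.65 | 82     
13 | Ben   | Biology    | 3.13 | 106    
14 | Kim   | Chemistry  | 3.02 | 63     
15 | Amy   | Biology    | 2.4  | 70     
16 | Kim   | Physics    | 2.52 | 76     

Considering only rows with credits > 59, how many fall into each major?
SELECT major, COUNT(*)
FROM students
WHERE credits > 59
GROUP BY major

Note: WHERE filters rows before grouping.

Result:
  Biology: 4
  Chemistry: 3
  Physics: 2
  Psychology: 2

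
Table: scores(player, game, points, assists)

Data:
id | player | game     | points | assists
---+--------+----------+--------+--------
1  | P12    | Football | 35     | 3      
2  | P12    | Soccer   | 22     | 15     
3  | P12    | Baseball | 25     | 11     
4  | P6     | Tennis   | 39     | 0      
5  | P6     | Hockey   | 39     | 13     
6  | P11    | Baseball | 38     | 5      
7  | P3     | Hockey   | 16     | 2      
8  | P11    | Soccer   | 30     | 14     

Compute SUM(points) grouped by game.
SELECT game, SUM(points) as result
FROM scores
GROUP BY game

Result:
  Baseball: 63
  Football: 35
  Hockey: 55
  Soccer: 52
  Tennis: 39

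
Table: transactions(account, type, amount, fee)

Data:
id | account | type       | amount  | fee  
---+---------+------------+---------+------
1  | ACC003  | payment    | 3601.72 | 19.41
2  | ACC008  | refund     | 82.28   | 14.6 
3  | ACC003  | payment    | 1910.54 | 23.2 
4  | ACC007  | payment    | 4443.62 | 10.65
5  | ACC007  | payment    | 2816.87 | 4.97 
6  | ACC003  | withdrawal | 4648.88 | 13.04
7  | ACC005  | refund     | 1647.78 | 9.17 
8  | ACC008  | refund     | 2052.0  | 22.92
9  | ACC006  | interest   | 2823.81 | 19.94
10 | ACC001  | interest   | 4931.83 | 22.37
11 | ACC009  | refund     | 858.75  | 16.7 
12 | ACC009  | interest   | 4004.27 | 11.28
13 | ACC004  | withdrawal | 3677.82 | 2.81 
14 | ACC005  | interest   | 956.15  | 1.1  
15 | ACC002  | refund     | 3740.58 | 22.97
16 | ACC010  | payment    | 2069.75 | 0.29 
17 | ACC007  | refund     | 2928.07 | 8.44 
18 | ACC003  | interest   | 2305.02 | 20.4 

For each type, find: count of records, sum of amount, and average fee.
SELECT type,
       COUNT(*) as cnt,
       SUM(amount) as total_amount,
       AVG(fee) as avg_fee
FROM transactions
GROUP BY type

Result:
  interest: 5 records, 15021.08 total amount, 15.02 avg fee
  payment: 5 records, 14842.50 total amount, 11.70 avg fee
  refund: 6 records, 11309.46 total amount, 15.80 avg fee
  withdrawal: 2 records, 8326.70 total amount, 7.93 avg fee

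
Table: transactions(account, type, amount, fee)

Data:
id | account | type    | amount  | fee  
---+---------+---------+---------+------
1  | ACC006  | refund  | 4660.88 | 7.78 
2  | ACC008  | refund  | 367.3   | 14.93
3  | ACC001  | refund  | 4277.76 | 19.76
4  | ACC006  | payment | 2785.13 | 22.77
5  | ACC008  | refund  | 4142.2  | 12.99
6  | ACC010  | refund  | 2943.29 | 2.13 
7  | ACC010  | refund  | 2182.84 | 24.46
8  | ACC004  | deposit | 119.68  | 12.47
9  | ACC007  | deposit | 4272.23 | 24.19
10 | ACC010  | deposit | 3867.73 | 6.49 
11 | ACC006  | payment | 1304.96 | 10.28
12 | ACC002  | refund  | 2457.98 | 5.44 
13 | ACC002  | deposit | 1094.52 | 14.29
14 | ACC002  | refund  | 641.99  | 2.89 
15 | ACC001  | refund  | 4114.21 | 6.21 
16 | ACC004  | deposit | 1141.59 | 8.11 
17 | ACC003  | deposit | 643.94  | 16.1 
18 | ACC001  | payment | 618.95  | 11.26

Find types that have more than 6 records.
SELECT type, COUNT(*) as cnt
FROM transactions
GROUP BY type
HAVING COUNT(*) > 6

Result:
  refund: 9

Note: HAVING filters groups after aggregation, WHERE filters rows before.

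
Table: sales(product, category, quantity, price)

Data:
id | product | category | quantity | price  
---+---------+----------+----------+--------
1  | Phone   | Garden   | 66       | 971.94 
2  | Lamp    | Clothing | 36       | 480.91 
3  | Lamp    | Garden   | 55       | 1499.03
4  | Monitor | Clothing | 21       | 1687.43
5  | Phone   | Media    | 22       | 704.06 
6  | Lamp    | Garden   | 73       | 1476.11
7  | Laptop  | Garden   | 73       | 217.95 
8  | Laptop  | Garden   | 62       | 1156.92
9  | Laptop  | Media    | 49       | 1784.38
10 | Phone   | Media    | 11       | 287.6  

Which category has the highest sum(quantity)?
SELECT category, SUM(quantity) as val
FROM sales
GROUP BY category
ORDER BY val DESC
LIMIT 1

Result: Garden with sum(quantity) = 329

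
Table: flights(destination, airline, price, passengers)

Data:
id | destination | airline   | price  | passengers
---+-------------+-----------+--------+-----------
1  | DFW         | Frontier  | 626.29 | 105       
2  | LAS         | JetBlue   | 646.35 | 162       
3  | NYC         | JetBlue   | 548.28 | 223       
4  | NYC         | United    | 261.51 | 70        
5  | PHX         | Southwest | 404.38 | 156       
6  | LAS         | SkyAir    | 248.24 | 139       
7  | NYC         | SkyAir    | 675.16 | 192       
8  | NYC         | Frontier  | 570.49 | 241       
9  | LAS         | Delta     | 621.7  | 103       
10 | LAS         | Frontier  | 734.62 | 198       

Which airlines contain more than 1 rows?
SELECT airline, COUNT(*) as cnt
FROM flights
GROUP BY airline
HAVING COUNT(*) > 1

Result:
  Frontier: 3
  JetBlue: 2
  SkyAir: 2

Note: HAVING filters groups after aggregation, WHERE filters rows before.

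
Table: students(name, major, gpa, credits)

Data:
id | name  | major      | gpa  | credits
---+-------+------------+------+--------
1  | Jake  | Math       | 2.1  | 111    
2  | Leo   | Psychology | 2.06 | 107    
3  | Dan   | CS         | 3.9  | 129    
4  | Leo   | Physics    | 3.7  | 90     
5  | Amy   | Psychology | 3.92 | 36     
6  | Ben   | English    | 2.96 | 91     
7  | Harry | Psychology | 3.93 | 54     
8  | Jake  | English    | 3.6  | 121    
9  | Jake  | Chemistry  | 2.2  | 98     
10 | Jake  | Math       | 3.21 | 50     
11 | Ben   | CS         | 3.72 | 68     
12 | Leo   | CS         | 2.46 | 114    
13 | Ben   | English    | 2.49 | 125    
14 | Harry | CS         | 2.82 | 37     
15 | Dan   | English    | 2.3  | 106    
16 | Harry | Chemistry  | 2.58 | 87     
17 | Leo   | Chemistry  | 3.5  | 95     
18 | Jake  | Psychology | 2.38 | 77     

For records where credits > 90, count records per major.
SELECT major, COUNT(*)
FROM students
WHERE credits > 90
GROUP BY major

Note: WHERE filters rows before grouping.

Result:
  CS: 2
  Chemistry: 2
  English: 4
  Math: 1
  Psychology: 1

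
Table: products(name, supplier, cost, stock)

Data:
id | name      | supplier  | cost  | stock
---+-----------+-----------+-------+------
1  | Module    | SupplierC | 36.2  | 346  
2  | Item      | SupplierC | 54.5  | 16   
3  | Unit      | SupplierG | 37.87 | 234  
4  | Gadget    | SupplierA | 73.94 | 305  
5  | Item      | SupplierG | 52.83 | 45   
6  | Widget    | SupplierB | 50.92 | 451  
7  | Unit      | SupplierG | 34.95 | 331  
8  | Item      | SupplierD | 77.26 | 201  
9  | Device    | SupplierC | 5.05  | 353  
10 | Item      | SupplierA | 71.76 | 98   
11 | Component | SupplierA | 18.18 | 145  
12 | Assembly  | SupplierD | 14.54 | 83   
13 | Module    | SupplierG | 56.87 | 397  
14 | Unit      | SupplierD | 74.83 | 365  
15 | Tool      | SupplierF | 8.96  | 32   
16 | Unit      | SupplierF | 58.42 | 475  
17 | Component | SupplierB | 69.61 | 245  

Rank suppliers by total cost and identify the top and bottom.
SELECT supplier, SUM(cost)
FROM products
GROUP BY supplier
ORDER BY SUM(cost)

All groups:
  SupplierF: 67.38
  SupplierC: 95.75
  SupplierB: 120.53
  SupplierA: 163.88
  SupplierD: 166.63
  SupplierG: 182.52

Highest: SupplierG (182.52)
Lowest: SupplierF (67.38)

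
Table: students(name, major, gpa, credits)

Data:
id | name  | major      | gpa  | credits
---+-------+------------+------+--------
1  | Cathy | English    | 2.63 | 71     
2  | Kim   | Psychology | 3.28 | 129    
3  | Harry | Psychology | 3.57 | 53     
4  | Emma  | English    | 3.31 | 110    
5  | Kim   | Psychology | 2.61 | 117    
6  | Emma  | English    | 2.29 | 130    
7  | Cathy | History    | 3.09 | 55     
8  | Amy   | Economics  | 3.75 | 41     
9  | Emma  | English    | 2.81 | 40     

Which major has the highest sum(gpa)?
SELECT major, SUM(gpa) as val
FROM students
GROUP BY major
ORDER BY val DESC
LIMIT 1

Result: English with sum(gpa) = 11.04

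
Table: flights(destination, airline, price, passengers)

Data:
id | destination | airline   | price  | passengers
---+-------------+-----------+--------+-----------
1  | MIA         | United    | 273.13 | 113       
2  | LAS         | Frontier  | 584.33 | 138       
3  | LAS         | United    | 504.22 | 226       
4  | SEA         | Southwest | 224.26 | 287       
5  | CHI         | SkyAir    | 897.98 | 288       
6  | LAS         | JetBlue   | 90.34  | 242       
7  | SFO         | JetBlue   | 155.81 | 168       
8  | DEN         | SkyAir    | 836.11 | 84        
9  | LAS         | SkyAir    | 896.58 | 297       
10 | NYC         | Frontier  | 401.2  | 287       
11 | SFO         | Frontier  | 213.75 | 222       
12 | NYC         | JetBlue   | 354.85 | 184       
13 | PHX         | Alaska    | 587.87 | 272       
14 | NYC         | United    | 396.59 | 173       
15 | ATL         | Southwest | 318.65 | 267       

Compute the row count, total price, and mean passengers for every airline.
SELECT airline,
       COUNT(*) as cnt,
       SUM(price) as total_price,
       AVG(passengers) as avg_passengers
FROM flights
GROUP BY airline

Result:
  Alaska: 1 records, 587.87 total price, 272.00 avg passengers
  Frontier: 3 records, 1199.28 total price, 215.67 avg passengers
  JetBlue: 3 records, 601.00 total price, 198.00 avg passengers
  SkyAir: 3 records, 2630.67 total price, 223.00 avg passengers
  Southwest: 2 records, 542.91 total price, 277.00 avg passengers
  United: 3 records, 1173.94 total price, 170.67 avg passengers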